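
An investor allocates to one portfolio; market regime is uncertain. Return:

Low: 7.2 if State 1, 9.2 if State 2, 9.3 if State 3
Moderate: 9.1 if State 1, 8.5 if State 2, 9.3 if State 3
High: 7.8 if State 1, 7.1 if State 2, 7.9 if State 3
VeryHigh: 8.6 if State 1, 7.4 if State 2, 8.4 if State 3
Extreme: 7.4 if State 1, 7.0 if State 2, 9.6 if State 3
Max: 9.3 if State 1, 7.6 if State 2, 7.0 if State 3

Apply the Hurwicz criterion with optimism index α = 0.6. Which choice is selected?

Moderate

Low: 0.6·9.3 + 0.4·7.2 = 8.46
Moderate: 0.6·9.3 + 0.4·8.5 = 8.98
High: 0.6·7.9 + 0.4·7.1 = 7.58
VeryHigh: 0.6·8.6 + 0.4·7.4 = 8.12
Extreme: 0.6·9.6 + 0.4·7.0 = 8.56
Max: 0.6·9.3 + 0.4·7.0 = 8.38
Highest Hurwicz score = 8.98 → Moderate.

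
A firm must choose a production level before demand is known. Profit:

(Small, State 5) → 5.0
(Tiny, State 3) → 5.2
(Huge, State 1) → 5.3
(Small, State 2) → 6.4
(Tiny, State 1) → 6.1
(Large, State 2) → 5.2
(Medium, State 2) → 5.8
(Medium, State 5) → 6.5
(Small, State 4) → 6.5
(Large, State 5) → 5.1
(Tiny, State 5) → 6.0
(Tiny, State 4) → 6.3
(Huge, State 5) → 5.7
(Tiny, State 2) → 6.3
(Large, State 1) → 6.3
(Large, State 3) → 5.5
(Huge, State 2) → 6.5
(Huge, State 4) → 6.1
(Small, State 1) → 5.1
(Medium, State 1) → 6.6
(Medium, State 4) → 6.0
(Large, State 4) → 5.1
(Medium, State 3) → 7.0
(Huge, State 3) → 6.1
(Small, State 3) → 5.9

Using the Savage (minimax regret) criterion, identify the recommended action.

Medium

Column bests: State 1=6.6, State 2=6.5, State 3=7.0, State 4=6.5, State 5=6.5.
Tiny regrets: 0.5, 0.2, 1.8, 0.2, 0.5 → max 1.8
Small regrets: 1.5, 0.1, 1.1, 0.0, 1.5 → max 1.5
Medium regrets: 0.0, 0.7, 0.0, 0.5, 0.0 → max 0.7
Large regrets: 0.3, 1.3, 1.5, 1.4, 1.4 → max 1.5
Huge regrets: 1.3, 0.0, 0.9, 0.4, 0.8 → max 1.3
Smallest max regret = 0.7 → Medium.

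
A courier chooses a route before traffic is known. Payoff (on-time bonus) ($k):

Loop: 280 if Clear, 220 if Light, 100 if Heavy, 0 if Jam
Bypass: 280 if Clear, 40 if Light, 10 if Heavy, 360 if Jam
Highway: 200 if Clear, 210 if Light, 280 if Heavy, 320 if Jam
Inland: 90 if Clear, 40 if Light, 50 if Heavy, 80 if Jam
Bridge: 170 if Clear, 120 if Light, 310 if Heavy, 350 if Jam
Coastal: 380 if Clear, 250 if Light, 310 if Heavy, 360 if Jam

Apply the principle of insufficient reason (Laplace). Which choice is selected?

Row averages: Loop=150, Bypass=172.5, Highway=252.5, Inland=65, Bridge=237.5, Coastal=325
Highest average = 325 → Coastal.

Coastal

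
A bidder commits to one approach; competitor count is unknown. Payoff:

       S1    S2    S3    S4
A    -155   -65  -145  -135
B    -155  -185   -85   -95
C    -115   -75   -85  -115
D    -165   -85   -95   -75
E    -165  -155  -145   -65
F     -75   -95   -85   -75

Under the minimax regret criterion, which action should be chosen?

F

Column bests: S1=-75, S2=-65, S3=-85, S4=-65.
A regrets: 80, 0, 60, 70 → max 80
B regrets: 80, 120, 0, 30 → max 120
C regrets: 40, 10, 0, 50 → max 50
D regrets: 90, 20, 10, 10 → max 90
E regrets: 90, 90, 60, 0 → max 90
F regrets: 0, 30, 0, 10 → max 30
Smallest max regret = 30 → F.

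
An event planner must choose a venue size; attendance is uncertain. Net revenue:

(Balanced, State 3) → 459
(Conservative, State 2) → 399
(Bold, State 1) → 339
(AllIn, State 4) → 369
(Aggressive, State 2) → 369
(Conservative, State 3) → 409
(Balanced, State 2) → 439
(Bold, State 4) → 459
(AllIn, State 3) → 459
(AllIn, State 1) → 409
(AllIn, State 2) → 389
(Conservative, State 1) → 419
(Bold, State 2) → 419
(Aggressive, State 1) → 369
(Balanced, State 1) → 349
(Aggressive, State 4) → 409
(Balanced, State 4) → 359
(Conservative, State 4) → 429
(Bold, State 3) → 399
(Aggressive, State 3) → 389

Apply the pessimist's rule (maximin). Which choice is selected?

Conservative

Row minima: Conservative=399, Balanced=349, Aggressive=369, Bold=339, AllIn=369
Best worst-case = 399 → Conservative.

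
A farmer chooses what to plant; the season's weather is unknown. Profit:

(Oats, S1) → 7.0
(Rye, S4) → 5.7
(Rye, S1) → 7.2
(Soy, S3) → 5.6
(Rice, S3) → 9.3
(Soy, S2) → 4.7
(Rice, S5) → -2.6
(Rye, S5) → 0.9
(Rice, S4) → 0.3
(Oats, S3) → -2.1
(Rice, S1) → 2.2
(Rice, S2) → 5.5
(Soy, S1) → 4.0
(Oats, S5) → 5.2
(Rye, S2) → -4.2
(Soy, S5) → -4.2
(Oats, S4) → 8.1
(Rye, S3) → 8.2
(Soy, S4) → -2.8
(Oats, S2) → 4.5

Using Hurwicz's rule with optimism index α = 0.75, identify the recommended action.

Rice

Oats: 0.75·8.1 + 0.25·(-2.1) = 5.55
Soy: 0.75·5.6 + 0.25·(-4.2) = 3.15
Rice: 0.75·9.3 + 0.25·(-2.6) = 6.325
Rye: 0.75·8.2 + 0.25·(-4.2) = 5.1
Highest Hurwicz score = 6.325 → Rice.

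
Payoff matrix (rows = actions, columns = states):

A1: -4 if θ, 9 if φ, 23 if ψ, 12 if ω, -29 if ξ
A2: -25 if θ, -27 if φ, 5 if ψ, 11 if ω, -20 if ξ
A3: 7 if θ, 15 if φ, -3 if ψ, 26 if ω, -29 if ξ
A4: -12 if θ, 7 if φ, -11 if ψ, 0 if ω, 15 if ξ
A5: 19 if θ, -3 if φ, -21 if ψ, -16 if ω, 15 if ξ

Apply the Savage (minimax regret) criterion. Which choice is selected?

A4

Column bests: θ=19, φ=15, ψ=23, ω=26, ξ=15.
A1 regrets: 23, 6, 0, 14, 44 → max 44
A2 regrets: 44, 42, 18, 15, 35 → max 44
A3 regrets: 12, 0, 26, 0, 44 → max 44
A4 regrets: 31, 8, 34, 26, 0 → max 34
A5 regrets: 0, 18, 44, 42, 0 → max 44
Smallest max regret = 34 → A4.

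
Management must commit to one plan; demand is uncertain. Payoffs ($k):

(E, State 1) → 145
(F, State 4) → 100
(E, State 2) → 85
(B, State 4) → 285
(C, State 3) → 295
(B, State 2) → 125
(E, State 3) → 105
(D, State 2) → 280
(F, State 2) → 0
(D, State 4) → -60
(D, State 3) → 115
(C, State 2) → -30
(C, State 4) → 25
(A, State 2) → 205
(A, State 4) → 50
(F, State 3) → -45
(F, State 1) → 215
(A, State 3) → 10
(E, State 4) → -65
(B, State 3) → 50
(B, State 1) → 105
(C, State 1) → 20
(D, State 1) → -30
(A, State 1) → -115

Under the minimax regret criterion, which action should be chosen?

Column bests: State 1=215, State 2=280, State 3=295, State 4=285.
A regrets: 330, 75, 285, 235 → max 330
B regrets: 110, 155, 245, 0 → max 245
C regrets: 195, 310, 0, 260 → max 310
D regrets: 245, 0, 180, 345 → max 345
E regrets: 70, 195, 190, 350 → max 350
F regrets: 0, 280, 340, 185 → max 340
Smallest max regret = 245 → B.

B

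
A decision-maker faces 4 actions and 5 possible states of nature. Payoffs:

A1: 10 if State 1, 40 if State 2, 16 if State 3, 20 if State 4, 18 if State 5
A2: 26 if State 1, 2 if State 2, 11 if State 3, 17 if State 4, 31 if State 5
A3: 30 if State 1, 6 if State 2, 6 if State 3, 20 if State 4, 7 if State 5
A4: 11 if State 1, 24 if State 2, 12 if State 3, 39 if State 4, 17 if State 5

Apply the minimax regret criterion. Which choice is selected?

Column bests: State 1=30, State 2=40, State 3=16, State 4=39, State 5=31.
A1 regrets: 20, 0, 0, 19, 13 → max 20
A2 regrets: 4, 38, 5, 22, 0 → max 38
A3 regrets: 0, 34, 10, 19, 24 → max 34
A4 regrets: 19, 16, 4, 0, 14 → max 19
Smallest max regret = 19 → A4.

A4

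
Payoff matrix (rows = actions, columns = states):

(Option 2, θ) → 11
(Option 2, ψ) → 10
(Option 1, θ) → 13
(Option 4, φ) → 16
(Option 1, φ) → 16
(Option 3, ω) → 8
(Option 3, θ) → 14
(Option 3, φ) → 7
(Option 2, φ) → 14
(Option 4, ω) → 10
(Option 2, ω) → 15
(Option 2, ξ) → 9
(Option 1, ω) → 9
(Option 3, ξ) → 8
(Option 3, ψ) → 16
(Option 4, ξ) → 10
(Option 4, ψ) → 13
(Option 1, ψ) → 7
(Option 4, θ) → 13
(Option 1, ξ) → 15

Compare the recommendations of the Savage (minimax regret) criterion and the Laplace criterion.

Column bests: θ=14, φ=16, ψ=16, ω=15, ξ=15.
Option 1 regrets: 1, 0, 9, 6, 0 → max 9
Option 2 regrets: 3, 2, 6, 0, 6 → max 6
Option 3 regrets: 0, 9, 0, 7, 7 → max 9
Option 4 regrets: 1, 0, 3, 5, 5 → max 5
Smallest max regret = 5 → Option 4.
Row averages: Option 1=12, Option 2=11.8, Option 3=10.6, Option 4=12.4
Highest average = 12.4 → Option 4.

minimax regret → Option 4; laplace → Option 4 (agree)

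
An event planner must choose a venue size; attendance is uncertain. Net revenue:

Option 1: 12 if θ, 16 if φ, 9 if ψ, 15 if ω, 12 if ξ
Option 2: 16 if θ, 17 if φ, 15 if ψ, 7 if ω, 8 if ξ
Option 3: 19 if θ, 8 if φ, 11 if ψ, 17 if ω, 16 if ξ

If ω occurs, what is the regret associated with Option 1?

2

Best payoff under ω is 17.
Regret = 17 − 15 = 2.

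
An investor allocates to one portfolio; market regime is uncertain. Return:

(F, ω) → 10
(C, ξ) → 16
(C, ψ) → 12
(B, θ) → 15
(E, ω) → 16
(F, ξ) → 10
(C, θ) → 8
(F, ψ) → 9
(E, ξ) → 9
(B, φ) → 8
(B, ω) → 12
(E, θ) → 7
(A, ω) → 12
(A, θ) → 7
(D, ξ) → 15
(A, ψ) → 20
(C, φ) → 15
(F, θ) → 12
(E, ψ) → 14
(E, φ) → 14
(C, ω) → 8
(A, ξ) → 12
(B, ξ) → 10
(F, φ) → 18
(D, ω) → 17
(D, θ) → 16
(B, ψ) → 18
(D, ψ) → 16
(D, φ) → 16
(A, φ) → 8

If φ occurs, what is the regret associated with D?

Best payoff under φ is 18.
Regret = 18 − 16 = 2.

2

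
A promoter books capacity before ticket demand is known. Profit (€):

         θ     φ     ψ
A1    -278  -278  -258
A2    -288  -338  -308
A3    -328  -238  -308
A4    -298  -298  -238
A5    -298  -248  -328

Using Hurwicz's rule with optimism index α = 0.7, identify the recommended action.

A4

A1: 0.7·(-258) + 0.3·(-278) = -264
A2: 0.7·(-288) + 0.3·(-338) = -303
A3: 0.7·(-238) + 0.3·(-328) = -265
A4: 0.7·(-238) + 0.3·(-298) = -256
A5: 0.7·(-248) + 0.3·(-328) = -272
Highest Hurwicz score = -256 → A4.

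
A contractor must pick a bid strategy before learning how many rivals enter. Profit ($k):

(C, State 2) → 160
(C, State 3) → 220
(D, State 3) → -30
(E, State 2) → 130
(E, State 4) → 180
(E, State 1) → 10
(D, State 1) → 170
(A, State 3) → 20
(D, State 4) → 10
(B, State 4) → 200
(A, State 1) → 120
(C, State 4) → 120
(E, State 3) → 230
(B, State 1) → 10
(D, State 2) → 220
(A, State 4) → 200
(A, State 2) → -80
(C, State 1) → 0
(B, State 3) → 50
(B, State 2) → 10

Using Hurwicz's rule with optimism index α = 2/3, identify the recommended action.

A: 2/3·200 + 1/3·(-80) = 320/3
B: 2/3·200 + 1/3·10 = 410/3
C: 2/3·220 + 1/3·0 = 440/3
D: 2/3·220 + 1/3·(-30) = 410/3
E: 2/3·230 + 1/3·10 = 470/3
Highest Hurwicz score = 470/3 → E.

E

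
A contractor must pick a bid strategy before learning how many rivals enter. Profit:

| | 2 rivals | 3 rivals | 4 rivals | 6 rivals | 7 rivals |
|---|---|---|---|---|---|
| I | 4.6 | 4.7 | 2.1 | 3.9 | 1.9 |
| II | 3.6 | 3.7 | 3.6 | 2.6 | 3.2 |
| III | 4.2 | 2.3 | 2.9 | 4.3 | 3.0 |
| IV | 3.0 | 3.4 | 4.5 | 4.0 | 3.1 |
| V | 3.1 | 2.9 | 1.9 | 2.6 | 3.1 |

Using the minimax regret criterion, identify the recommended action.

Column bests: 2 rivals=4.6, 3 rivals=4.7, 4 rivals=4.5, 6 rivals=4.3, 7 rivals=3.2.
I regrets: 0.0, 0.0, 2.4, 0.4, 1.3 → max 2.4
II regrets: 1.0, 1.0, 0.9, 1.7, 0.0 → max 1.7
III regrets: 0.4, 2.4, 1.6, 0.0, 0.2 → max 2.4
IV regrets: 1.6, 1.3, 0.0, 0.3, 0.1 → max 1.6
V regrets: 1.5, 1.8, 2.6, 1.7, 0.1 → max 2.6
Smallest max regret = 1.6 → IV.

IV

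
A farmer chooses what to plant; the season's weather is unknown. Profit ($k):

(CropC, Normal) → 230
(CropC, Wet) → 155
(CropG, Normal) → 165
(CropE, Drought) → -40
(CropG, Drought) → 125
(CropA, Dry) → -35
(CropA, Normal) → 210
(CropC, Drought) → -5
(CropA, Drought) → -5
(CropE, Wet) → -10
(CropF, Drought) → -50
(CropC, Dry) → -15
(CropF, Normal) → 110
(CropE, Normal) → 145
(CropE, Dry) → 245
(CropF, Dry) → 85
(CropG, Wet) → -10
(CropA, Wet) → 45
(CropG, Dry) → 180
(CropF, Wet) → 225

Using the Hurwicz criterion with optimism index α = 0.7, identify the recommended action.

CropA: 0.7·210 + 0.3·(-35) = 136.5
CropE: 0.7·245 + 0.3·(-40) = 159.5
CropC: 0.7·230 + 0.3·(-15) = 156.5
CropG: 0.7·180 + 0.3·(-10) = 123
CropF: 0.7·225 + 0.3·(-50) = 142.5
Highest Hurwicz score = 159.5 → CropE.

CropE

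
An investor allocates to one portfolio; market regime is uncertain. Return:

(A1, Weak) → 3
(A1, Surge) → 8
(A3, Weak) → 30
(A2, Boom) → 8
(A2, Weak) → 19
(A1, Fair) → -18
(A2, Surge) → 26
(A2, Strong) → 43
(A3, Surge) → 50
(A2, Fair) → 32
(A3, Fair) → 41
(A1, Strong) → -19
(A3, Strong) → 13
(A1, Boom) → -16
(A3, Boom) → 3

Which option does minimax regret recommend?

A2

Column bests: Weak=30, Fair=41, Strong=43, Boom=8, Surge=50.
A1 regrets: 27, 59, 62, 24, 42 → max 62
A2 regrets: 11, 9, 0, 0, 24 → max 24
A3 regrets: 0, 0, 30, 5, 0 → max 30
Smallest max regret = 24 → A2.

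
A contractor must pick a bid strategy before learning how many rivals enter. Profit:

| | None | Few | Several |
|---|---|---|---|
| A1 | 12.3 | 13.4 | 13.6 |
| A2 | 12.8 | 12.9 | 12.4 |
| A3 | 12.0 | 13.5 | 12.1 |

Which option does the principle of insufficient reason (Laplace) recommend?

Row averages: A1=13.1, A2=12.7, A3=188/15
Highest average = 13.1 → A1.

A1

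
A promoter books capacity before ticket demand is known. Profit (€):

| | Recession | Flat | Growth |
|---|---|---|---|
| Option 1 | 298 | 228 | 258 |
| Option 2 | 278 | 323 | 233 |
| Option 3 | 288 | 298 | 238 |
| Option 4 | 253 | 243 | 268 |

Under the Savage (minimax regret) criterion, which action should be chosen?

Option 3

Column bests: Recession=298, Flat=323, Growth=268.
Option 1 regrets: 0, 95, 10 → max 95
Option 2 regrets: 20, 0, 35 → max 35
Option 3 regrets: 10, 25, 30 → max 30
Option 4 regrets: 45, 80, 0 → max 80
Smallest max regret = 30 → Option 3.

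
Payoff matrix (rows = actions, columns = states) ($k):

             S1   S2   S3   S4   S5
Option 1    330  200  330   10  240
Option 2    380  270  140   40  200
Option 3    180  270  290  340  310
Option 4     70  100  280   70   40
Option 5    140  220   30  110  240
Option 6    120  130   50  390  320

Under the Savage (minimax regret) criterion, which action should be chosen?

Column bests: S1=380, S2=270, S3=330, S4=390, S5=320.
Option 1 regrets: 50, 70, 0, 380, 80 → max 380
Option 2 regrets: 0, 0, 190, 350, 120 → max 350
Option 3 regrets: 200, 0, 40, 50, 10 → max 200
Option 4 regrets: 310, 170, 50, 320, 280 → max 320
Option 5 regrets: 240, 50, 300, 280, 80 → max 300
Option 6 regrets: 260, 140, 280, 0, 0 → max 280
Smallest max regret = 200 → Option 3.

Option 3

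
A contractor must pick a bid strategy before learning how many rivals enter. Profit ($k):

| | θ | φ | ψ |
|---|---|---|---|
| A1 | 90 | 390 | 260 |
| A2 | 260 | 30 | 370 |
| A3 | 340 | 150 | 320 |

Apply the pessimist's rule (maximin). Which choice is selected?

A3

Row minima: A1=90, A2=30, A3=150
Best worst-case = 150 → A3.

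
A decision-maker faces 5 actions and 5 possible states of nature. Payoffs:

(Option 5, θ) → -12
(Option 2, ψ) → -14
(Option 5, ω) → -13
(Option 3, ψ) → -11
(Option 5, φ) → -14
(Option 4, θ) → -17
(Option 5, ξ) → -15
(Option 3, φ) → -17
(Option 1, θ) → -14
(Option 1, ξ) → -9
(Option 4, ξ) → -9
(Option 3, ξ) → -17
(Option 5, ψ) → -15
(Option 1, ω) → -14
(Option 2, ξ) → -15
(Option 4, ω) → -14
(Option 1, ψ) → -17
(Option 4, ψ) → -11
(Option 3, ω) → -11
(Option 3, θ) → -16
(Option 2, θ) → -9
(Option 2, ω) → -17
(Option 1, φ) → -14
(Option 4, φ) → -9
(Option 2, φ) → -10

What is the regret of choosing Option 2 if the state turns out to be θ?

Best payoff under θ is -9.
Regret = -9 − (-9) = 0.

0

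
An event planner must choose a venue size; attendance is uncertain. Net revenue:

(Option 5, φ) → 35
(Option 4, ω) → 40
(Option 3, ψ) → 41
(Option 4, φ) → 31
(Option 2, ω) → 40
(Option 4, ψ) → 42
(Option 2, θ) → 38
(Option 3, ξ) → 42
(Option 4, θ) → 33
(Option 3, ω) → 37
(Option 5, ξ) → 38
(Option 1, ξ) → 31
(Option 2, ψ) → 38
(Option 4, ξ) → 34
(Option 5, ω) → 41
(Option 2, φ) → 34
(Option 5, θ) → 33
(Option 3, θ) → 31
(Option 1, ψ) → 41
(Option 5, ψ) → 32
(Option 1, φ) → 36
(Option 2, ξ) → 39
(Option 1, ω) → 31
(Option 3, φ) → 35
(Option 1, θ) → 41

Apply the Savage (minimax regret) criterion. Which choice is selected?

Column bests: θ=41, φ=36, ψ=42, ω=41, ξ=42.
Option 1 regrets: 0, 0, 1, 10, 11 → max 11
Option 2 regrets: 3, 2, 4, 1, 3 → max 4
Option 3 regrets: 10, 1, 1, 4, 0 → max 10
Option 4 regrets: 8, 5, 0, 1, 8 → max 8
Option 5 regrets: 8, 1, 10, 0, 4 → max 10
Smallest max regret = 4 → Option 2.

Option 2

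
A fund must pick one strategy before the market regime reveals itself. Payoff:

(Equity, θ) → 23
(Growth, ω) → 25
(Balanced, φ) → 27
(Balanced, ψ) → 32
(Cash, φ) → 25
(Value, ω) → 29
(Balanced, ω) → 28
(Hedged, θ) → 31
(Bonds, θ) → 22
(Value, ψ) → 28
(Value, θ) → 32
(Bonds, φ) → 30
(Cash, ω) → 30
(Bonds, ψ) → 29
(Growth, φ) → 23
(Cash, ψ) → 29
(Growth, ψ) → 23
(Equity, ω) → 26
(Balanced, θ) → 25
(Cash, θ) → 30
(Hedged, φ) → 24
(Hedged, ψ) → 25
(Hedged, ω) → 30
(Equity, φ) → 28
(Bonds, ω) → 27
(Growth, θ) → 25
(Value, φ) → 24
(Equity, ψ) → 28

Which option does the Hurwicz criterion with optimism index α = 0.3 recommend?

Balanced

Hedged: 0.3·31 + 0.7·24 = 26.1
Equity: 0.3·28 + 0.7·23 = 24.5
Bonds: 0.3·30 + 0.7·22 = 24.4
Growth: 0.3·25 + 0.7·23 = 23.6
Value: 0.3·32 + 0.7·24 = 26.4
Balanced: 0.3·32 + 0.7·25 = 27.1
Cash: 0.3·30 + 0.7·25 = 26.5
Highest Hurwicz score = 27.1 → Balanced.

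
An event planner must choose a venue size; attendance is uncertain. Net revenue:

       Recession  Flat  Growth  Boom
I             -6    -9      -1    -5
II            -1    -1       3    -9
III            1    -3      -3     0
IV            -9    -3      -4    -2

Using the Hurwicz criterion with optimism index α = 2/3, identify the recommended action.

III

I: 2/3·(-1) + 1/3·(-9) = -11/3
II: 2/3·3 + 1/3·(-9) = -1
III: 2/3·1 + 1/3·(-3) = -1/3
IV: 2/3·(-2) + 1/3·(-9) = -13/3
Highest Hurwicz score = -1/3 → III.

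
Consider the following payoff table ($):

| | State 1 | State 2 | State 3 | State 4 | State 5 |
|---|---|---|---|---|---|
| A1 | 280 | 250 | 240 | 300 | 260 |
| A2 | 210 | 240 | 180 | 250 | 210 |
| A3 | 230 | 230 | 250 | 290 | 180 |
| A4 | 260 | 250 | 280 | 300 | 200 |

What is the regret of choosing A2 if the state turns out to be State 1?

Best payoff under State 1 is 280.
Regret = 280 − 210 = 70.

70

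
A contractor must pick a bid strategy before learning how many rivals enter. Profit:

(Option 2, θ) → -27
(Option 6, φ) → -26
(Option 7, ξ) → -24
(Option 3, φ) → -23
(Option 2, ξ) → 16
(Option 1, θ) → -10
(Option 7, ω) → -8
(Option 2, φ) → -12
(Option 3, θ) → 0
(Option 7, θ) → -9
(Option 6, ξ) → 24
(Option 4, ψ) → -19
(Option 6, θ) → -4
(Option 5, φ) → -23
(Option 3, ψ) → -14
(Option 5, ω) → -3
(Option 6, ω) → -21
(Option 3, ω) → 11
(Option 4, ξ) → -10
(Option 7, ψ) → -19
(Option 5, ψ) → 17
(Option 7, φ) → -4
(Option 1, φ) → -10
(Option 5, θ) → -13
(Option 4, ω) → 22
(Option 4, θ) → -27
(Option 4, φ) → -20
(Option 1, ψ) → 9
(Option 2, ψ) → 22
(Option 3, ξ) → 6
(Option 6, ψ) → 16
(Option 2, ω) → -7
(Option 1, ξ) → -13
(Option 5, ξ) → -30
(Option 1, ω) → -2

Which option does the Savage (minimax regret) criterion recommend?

Option 2

Column bests: θ=0, φ=-4, ψ=22, ω=22, ξ=24.
Option 1 regrets: 10, 6, 13, 24, 37 → max 37
Option 2 regrets: 27, 8, 0, 29, 8 → max 29
Option 3 regrets: 0, 19, 36, 11, 18 → max 36
Option 4 regrets: 27, 16, 41, 0, 34 → max 41
Option 5 regrets: 13, 19, 5, 25, 54 → max 54
Option 6 regrets: 4, 22, 6, 43, 0 → max 43
Option 7 regrets: 9, 0, 41, 30, 48 → max 48
Smallest max regret = 29 → Option 2.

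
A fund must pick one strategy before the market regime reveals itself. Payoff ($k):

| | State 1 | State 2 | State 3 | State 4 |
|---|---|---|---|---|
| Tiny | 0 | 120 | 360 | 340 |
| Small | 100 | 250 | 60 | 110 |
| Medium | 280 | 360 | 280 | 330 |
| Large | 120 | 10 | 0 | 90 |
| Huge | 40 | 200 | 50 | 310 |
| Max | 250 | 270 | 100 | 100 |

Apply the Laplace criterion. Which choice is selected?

Row averages: Tiny=205, Small=130, Medium=312.5, Large=55, Huge=150, Max=180
Highest average = 312.5 → Medium.

Medium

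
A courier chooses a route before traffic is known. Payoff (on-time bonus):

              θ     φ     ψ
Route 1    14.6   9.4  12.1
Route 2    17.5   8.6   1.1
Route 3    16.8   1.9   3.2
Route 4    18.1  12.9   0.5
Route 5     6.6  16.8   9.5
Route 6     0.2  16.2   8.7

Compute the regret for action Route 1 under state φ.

Best payoff under φ is 16.8.
Regret = 16.8 − 9.4 = 7.4.

7.4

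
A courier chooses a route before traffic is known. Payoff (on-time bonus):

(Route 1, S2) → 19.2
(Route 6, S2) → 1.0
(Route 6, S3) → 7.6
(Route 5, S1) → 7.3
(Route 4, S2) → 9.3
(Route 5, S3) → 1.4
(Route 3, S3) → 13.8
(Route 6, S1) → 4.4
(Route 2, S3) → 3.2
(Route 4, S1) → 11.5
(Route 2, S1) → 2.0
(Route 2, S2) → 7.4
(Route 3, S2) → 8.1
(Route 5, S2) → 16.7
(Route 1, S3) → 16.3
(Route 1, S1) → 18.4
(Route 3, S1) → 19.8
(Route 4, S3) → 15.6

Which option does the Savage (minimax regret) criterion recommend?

Route 1

Column bests: S1=19.8, S2=19.2, S3=16.3.
Route 1 regrets: 1.4, 0.0, 0.0 → max 1.4
Route 2 regrets: 17.8, 11.8, 13.1 → max 17.8
Route 3 regrets: 0.0, 11.1, 2.5 → max 11.1
Route 4 regrets: 8.3, 9.9, 0.7 → max 9.9
Route 5 regrets: 12.5, 2.5, 14.9 → max 14.9
Route 6 regrets: 15.4, 18.2, 8.7 → max 18.2
Smallest max regret = 1.4 → Route 1.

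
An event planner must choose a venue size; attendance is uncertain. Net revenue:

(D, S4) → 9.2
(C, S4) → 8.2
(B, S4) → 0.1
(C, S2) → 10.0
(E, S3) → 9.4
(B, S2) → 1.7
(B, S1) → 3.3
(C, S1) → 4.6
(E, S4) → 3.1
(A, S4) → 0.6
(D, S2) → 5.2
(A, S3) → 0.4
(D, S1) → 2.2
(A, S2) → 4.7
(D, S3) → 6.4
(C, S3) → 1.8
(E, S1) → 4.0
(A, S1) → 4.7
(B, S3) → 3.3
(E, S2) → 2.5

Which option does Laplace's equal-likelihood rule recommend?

Row averages: A=2.6, B=2.1, C=6.15, D=5.75, E=4.75
Highest average = 6.15 → C.

C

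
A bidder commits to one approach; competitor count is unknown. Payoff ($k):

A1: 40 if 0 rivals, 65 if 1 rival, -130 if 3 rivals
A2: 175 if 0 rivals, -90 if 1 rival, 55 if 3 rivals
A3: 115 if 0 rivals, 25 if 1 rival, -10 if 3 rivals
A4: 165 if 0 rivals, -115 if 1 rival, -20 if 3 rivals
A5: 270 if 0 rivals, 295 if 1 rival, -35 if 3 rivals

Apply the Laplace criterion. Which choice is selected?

Row averages: A1=-25/3, A2=140/3, A3=130/3, A4=10, A5=530/3
Highest average = 530/3 → A5.

A5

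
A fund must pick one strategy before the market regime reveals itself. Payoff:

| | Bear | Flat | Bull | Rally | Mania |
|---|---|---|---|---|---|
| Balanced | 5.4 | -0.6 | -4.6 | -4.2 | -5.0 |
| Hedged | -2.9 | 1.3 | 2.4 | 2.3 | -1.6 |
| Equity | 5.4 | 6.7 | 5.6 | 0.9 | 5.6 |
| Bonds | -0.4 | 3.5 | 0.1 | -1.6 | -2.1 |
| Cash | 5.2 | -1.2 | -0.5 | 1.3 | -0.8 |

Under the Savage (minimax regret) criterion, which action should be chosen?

Equity

Column bests: Bear=5.4, Flat=6.7, Bull=5.6, Rally=2.3, Mania=5.6.
Balanced regrets: 0.0, 7.3, 10.2, 6.5, 10.6 → max 10.6
Hedged regrets: 8.3, 5.4, 3.2, 0.0, 7.2 → max 8.3
Equity regrets: 0.0, 0.0, 0.0, 1.4, 0.0 → max 1.4
Bonds regrets: 5.8, 3.2, 5.5, 3.9, 7.7 → max 7.7
Cash regrets: 0.2, 7.9, 6.1, 1.0, 6.4 → max 7.9
Smallest max regret = 1.4 → Equity.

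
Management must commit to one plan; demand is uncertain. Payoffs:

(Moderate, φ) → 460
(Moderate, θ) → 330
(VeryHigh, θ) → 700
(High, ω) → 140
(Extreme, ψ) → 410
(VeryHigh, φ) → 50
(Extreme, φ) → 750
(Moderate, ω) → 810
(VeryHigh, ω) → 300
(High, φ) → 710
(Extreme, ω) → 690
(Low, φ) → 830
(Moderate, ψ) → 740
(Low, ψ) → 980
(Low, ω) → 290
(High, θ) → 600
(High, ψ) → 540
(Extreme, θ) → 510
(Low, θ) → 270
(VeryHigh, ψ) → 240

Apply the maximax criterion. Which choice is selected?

Low

Row maxima: Low=980, Moderate=810, High=710, VeryHigh=700, Extreme=750
Best best-case = 980 → Low.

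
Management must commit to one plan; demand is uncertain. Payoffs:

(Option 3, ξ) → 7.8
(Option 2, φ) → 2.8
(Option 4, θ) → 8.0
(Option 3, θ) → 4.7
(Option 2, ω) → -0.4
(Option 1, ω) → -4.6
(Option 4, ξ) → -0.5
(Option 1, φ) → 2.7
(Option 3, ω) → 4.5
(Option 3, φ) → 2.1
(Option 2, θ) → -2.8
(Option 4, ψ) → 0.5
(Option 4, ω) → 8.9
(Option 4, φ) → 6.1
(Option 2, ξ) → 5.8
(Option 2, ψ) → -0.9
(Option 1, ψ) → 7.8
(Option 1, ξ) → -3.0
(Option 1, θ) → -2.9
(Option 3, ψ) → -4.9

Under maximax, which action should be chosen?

Row maxima: Option 1=7.8, Option 2=5.8, Option 3=7.8, Option 4=8.9
Best best-case = 8.9 → Option 4.

Option 4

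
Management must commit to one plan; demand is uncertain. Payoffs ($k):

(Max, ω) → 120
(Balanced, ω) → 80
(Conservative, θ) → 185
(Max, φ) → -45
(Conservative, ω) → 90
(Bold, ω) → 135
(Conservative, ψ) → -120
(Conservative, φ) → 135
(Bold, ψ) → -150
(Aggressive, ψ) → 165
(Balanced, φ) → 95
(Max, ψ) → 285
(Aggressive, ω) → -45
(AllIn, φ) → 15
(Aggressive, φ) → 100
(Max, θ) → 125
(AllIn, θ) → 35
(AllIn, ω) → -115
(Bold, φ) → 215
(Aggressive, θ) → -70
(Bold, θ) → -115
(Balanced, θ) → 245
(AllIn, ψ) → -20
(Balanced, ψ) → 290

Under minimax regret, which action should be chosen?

Column bests: θ=245, φ=215, ψ=290, ω=135.
Conservative regrets: 60, 80, 410, 45 → max 410
Balanced regrets: 0, 120, 0, 55 → max 120
Aggressive regrets: 315, 115, 125, 180 → max 315
Bold regrets: 360, 0, 440, 0 → max 440
AllIn regrets: 210, 200, 310, 250 → max 310
Max regrets: 120, 260, 5, 15 → max 260
Smallest max regret = 120 → Balanced.

Balanced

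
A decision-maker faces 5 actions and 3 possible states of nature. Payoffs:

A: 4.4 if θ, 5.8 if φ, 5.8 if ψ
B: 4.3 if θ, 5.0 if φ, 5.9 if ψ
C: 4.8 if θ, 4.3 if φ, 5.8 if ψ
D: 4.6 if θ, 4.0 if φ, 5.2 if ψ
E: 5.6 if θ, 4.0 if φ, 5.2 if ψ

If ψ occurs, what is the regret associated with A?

Best payoff under ψ is 5.9.
Regret = 5.9 − 5.8 = 0.1.

0.1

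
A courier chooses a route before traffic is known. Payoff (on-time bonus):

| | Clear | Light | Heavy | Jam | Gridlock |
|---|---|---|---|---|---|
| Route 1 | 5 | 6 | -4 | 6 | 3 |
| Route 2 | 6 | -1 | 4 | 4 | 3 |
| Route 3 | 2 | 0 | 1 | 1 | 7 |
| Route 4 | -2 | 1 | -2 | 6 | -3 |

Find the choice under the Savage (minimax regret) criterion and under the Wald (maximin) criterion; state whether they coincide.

Column bests: Clear=6, Light=6, Heavy=4, Jam=6, Gridlock=7.
Route 1 regrets: 1, 0, 8, 0, 4 → max 8
Route 2 regrets: 0, 7, 0, 2, 4 → max 7
Route 3 regrets: 4, 6, 3, 5, 0 → max 6
Route 4 regrets: 8, 5, 6, 0, 10 → max 10
Smallest max regret = 6 → Route 3.
Row minima: Route 1=-4, Route 2=-1, Route 3=0, Route 4=-3
Best worst-case = 0 → Route 3.

minimax regret → Route 3; maximin → Route 3 (agree)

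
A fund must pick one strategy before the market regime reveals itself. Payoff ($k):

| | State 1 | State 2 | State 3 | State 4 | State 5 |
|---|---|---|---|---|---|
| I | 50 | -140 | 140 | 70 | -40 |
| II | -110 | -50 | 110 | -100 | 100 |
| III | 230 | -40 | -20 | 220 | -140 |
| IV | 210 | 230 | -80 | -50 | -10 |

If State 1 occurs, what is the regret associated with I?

Best payoff under State 1 is 230.
Regret = 230 − 50 = 180.

180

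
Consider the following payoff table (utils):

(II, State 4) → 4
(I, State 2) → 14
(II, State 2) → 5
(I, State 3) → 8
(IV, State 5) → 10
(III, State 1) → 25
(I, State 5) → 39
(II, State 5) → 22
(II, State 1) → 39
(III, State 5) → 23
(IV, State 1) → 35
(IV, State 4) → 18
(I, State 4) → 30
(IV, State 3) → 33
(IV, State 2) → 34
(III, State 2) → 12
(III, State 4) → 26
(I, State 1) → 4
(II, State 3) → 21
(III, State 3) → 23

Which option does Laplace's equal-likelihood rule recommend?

IV

Row averages: I=19, II=18.2, III=21.8, IV=26
Highest average = 26 → IV.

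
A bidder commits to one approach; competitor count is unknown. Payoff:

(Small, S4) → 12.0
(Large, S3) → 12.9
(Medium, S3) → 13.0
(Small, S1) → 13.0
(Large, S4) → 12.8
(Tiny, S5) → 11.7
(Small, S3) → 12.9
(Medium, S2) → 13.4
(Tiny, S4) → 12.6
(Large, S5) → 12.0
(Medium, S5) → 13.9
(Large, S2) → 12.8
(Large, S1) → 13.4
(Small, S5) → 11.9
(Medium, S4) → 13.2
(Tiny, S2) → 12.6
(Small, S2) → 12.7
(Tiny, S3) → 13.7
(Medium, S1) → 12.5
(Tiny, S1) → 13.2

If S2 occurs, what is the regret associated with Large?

0.6

Best payoff under S2 is 13.4.
Regret = 13.4 − 12.8 = 0.6.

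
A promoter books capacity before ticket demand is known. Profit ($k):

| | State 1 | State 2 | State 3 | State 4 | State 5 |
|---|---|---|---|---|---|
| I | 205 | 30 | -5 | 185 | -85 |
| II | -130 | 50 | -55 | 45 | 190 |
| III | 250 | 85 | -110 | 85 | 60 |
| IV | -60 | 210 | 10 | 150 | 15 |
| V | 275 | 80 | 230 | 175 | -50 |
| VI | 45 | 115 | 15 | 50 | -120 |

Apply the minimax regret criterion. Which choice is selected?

Column bests: State 1=275, State 2=210, State 3=230, State 4=185, State 5=190.
I regrets: 70, 180, 235, 0, 275 → max 275
II regrets: 405, 160, 285, 140, 0 → max 405
III regrets: 25, 125, 340, 100, 130 → max 340
IV regrets: 335, 0, 220, 35, 175 → max 335
V regrets: 0, 130, 0, 10, 240 → max 240
VI regrets: 230, 95, 215, 135, 310 → max 310
Smallest max regret = 240 → V.

V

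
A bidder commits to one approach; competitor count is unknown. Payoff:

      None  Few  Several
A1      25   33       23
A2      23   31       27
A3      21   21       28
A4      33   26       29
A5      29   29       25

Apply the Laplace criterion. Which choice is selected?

A4

Row averages: A1=27, A2=27, A3=70/3, A4=88/3, A5=83/3
Highest average = 88/3 → A4.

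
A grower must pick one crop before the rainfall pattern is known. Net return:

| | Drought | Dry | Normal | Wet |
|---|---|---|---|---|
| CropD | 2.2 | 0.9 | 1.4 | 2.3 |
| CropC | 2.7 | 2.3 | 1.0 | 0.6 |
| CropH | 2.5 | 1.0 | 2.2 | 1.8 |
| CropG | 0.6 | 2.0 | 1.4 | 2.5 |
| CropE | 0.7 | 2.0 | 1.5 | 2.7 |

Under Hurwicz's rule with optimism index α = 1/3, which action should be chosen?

CropH

CropD: 1/3·2.3 + 2/3·0.9 = 41/30
CropC: 1/3·2.7 + 2/3·0.6 = 1.3
CropH: 1/3·2.5 + 2/3·1.0 = 1.5
CropG: 1/3·2.5 + 2/3·0.6 = 37/30
CropE: 1/3·2.7 + 2/3·0.7 = 41/30
Highest Hurwicz score = 1.5 → CropH.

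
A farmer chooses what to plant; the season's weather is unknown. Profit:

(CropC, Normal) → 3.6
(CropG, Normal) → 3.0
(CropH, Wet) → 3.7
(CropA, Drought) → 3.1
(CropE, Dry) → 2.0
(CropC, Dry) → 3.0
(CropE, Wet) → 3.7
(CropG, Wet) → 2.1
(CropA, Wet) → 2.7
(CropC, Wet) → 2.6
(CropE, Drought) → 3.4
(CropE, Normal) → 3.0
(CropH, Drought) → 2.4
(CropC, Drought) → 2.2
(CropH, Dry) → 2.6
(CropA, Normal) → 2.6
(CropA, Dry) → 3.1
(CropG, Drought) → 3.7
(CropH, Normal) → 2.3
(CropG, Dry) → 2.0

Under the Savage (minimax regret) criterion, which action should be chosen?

CropA

Column bests: Drought=3.7, Dry=3.1, Normal=3.6, Wet=3.7.
CropG regrets: 0.0, 1.1, 0.6, 1.6 → max 1.6
CropH regrets: 1.3, 0.5, 1.3, 0.0 → max 1.3
CropA regrets: 0.6, 0.0, 1.0, 1.0 → max 1.0
CropE regrets: 0.3, 1.1, 0.6, 0.0 → max 1.1
CropC regrets: 1.5, 0.1, 0.0, 1.1 → max 1.5
Smallest max regret = 1.0 → CropA.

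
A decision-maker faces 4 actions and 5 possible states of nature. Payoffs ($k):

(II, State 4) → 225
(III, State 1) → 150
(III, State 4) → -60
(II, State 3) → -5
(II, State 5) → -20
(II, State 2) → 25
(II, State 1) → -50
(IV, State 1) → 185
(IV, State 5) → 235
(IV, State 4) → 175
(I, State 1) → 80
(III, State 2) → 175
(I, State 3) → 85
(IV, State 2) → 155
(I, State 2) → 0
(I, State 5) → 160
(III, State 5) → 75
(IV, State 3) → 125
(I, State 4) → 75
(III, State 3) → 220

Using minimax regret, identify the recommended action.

Column bests: State 1=185, State 2=175, State 3=220, State 4=225, State 5=235.
I regrets: 105, 175, 135, 150, 75 → max 175
II regrets: 235, 150, 225, 0, 255 → max 255
III regrets: 35, 0, 0, 285, 160 → max 285
IV regrets: 0, 20, 95, 50, 0 → max 95
Smallest max regret = 95 → IV.

IV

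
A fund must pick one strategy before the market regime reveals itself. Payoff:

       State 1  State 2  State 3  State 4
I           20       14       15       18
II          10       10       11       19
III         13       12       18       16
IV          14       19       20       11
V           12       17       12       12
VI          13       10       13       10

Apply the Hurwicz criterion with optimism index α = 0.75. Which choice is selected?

I

I: 0.75·20 + 0.25·14 = 18.5
II: 0.75·19 + 0.25·10 = 16.75
III: 0.75·18 + 0.25·12 = 16.5
IV: 0.75·20 + 0.25·11 = 17.75
V: 0.75·17 + 0.25·12 = 15.75
VI: 0.75·13 + 0.25·10 = 12.25
Highest Hurwicz score = 18.5 → I.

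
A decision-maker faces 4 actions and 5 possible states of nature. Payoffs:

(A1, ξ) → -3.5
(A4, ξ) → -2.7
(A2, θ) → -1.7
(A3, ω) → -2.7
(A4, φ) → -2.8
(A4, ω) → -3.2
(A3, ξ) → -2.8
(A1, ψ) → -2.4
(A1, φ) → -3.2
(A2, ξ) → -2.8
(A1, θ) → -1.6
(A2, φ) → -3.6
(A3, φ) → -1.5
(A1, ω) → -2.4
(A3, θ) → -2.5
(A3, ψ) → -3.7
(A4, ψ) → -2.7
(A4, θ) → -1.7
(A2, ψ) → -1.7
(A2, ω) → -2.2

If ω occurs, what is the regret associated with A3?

0.5

Best payoff under ω is -2.2.
Regret = -2.2 − (-2.7) = 0.5.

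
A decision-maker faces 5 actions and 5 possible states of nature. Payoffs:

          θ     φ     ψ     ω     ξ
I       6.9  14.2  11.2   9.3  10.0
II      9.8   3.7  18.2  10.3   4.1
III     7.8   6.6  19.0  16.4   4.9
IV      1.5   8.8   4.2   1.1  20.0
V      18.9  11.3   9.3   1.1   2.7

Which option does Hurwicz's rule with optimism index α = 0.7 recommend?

I: 0.7·14.2 + 0.3·6.9 = 12.01
II: 0.7·18.2 + 0.3·3.7 = 13.85
III: 0.7·19.0 + 0.3·4.9 = 14.77
IV: 0.7·20.0 + 0.3·1.1 = 14.33
V: 0.7·18.9 + 0.3·1.1 = 13.56
Highest Hurwicz score = 14.77 → III.

III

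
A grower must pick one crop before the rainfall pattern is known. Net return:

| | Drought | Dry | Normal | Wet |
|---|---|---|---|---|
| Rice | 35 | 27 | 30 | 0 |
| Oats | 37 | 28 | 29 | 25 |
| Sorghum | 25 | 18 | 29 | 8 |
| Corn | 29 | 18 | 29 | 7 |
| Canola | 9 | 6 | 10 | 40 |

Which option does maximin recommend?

Oats

Row minima: Rice=0, Oats=25, Sorghum=8, Corn=7, Canola=6
Best worst-case = 25 → Oats.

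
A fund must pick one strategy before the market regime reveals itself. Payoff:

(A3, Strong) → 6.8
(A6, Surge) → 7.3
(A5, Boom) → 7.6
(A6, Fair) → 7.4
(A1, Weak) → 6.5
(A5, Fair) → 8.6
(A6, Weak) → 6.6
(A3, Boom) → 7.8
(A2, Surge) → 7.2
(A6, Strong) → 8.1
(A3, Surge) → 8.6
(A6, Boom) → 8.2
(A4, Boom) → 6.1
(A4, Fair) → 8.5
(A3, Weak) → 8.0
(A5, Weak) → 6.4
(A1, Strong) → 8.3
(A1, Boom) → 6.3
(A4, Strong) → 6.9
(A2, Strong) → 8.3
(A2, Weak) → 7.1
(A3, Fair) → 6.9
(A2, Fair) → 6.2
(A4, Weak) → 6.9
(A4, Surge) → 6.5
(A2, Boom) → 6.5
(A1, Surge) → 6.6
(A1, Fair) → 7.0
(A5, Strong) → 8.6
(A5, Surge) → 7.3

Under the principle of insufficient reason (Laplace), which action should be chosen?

Row averages: A1=6.94, A2=7.06, A3=7.62, A4=6.98, A5=7.7, A6=7.52
Highest average = 7.7 → A5.

A5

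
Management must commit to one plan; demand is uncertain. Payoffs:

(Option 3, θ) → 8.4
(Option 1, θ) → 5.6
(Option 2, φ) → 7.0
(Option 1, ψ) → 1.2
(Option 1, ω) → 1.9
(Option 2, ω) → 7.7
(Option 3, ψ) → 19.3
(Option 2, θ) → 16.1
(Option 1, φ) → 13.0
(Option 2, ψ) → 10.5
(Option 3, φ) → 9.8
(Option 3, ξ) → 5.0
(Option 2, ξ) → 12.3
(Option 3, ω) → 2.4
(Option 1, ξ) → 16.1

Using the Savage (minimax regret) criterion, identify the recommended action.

Option 2

Column bests: θ=16.1, φ=13.0, ψ=19.3, ω=7.7, ξ=16.1.
Option 1 regrets: 10.5, 0.0, 18.1, 5.8, 0.0 → max 18.1
Option 2 regrets: 0.0, 6.0, 8.8, 0.0, 3.8 → max 8.8
Option 3 regrets: 7.7, 3.2, 0.0, 5.3, 11.1 → max 11.1
Smallest max regret = 8.8 → Option 2.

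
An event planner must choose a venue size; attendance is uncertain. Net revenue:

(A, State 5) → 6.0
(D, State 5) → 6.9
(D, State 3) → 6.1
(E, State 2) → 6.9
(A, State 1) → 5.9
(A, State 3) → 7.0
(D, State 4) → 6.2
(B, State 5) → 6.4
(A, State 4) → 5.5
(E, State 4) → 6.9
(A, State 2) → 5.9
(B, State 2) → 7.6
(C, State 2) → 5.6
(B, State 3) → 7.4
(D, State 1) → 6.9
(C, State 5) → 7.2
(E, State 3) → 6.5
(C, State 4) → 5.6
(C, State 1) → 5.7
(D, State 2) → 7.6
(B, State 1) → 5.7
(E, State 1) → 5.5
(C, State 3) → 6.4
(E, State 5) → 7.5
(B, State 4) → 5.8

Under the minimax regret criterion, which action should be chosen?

B

Column bests: State 1=6.9, State 2=7.6, State 3=7.4, State 4=6.9, State 5=7.5.
A regrets: 1.0, 1.7, 0.4, 1.4, 1.5 → max 1.7
B regrets: 1.2, 0.0, 0.0, 1.1, 1.1 → max 1.2
C regrets: 1.2, 2.0, 1.0, 1.3, 0.3 → max 2.0
D regrets: 0.0, 0.0, 1.3, 0.7, 0.6 → max 1.3
E regrets: 1.4, 0.7, 0.9, 0.0, 0.0 → max 1.4
Smallest max regret = 1.2 → B.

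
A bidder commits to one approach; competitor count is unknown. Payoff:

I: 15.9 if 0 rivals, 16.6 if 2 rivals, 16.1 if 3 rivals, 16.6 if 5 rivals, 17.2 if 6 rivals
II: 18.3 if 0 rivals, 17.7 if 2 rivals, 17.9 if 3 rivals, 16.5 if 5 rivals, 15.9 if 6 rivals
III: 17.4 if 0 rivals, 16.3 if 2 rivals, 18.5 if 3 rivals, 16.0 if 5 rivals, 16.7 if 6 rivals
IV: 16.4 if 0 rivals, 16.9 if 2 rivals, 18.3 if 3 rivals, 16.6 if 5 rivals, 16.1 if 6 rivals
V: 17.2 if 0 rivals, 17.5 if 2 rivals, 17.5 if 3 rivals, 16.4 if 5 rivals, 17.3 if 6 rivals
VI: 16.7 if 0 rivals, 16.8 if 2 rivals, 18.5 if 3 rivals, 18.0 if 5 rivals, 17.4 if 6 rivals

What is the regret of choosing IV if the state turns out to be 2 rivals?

0.8

Best payoff under 2 rivals is 17.7.
Regret = 17.7 − 16.9 = 0.8.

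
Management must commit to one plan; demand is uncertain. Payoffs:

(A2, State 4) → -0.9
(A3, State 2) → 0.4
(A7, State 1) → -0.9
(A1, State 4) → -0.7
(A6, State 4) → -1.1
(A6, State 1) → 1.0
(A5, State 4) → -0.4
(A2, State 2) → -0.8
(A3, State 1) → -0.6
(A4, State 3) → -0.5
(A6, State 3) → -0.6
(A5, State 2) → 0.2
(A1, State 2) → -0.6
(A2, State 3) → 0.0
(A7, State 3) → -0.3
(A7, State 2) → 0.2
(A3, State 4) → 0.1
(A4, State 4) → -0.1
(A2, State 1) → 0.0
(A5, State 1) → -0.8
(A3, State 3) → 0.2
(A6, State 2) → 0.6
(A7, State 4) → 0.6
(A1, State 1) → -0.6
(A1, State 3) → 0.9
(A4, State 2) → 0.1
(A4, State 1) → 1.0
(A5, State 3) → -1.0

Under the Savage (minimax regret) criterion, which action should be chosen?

Column bests: State 1=1.0, State 2=0.6, State 3=0.9, State 4=0.6.
A1 regrets: 1.6, 1.2, 0.0, 1.3 → max 1.6
A2 regrets: 1.0, 1.4, 0.9, 1.5 → max 1.5
A3 regrets: 1.6, 0.2, 0.7, 0.5 → max 1.6
A4 regrets: 0.0, 0.5, 1.4, 0.7 → max 1.4
A5 regrets: 1.8, 0.4, 1.9, 1.0 → max 1.9
A6 regrets: 0.0, 0.0, 1.5, 1.7 → max 1.7
A7 regrets: 1.9, 0.4, 1.2, 0.0 → max 1.9
Smallest max regret = 1.4 → A4.

A4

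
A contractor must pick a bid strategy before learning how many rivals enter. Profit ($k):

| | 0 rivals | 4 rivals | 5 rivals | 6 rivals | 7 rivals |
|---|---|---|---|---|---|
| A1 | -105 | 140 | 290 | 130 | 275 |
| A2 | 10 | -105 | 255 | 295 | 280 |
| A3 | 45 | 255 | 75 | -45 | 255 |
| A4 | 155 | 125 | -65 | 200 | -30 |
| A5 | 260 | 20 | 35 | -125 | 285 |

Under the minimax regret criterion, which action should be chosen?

Column bests: 0 rivals=260, 4 rivals=255, 5 rivals=290, 6 rivals=295, 7 rivals=285.
A1 regrets: 365, 115, 0, 165, 10 → max 365
A2 regrets: 250, 360, 35, 0, 5 → max 360
A3 regrets: 215, 0, 215, 340, 30 → max 340
A4 regrets: 105, 130, 355, 95, 315 → max 355
A5 regrets: 0, 235, 255, 420, 0 → max 420
Smallest max regret = 340 → A3.

A3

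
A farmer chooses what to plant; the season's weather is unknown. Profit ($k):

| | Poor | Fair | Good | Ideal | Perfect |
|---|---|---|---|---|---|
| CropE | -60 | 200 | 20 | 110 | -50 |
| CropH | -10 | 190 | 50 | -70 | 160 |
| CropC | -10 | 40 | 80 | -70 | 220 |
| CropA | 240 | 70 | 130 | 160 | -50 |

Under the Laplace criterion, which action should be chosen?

CropA

Row averages: CropE=44, CropH=64, CropC=52, CropA=110
Highest average = 110 → CropA.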